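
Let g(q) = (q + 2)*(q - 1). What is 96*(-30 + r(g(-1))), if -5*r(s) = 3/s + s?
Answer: -14064/5 ≈ -2812.8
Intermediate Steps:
g(q) = (-1 + q)*(2 + q) (g(q) = (2 + q)*(-1 + q) = (-1 + q)*(2 + q))
r(s) = -3/(5*s) - s/5 (r(s) = -(3/s + s)/5 = -(s + 3/s)/5 = -3/(5*s) - s/5)
96*(-30 + r(g(-1))) = 96*(-30 + (-3 - (-2 - 1 + (-1)**2)**2)/(5*(-2 - 1 + (-1)**2))) = 96*(-30 + (-3 - (-2 - 1 + 1)**2)/(5*(-2 - 1 + 1))) = 96*(-30 + (1/5)*(-3 - 1*(-2)**2)/(-2)) = 96*(-30 + (1/5)*(-1/2)*(-3 - 1*4)) = 96*(-30 + (1/5)*(-1/2)*(-3 - 4)) = 96*(-30 + (1/5)*(-1/2)*(-7)) = 96*(-30 + 7/10) = 96*(-293/10) = -14064/5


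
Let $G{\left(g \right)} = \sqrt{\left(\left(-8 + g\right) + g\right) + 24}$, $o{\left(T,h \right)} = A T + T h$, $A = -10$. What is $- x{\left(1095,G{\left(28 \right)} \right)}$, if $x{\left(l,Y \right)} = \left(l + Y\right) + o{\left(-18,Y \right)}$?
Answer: $-1275 + 102 \sqrt{2} \approx -1130.8$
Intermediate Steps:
$o{\left(T,h \right)} = - 10 T + T h$
$G{\left(g \right)} = \sqrt{16 + 2 g}$ ($G{\left(g \right)} = \sqrt{\left(-8 + 2 g\right) + 24} = \sqrt{16 + 2 g}$)
$x{\left(l,Y \right)} = 180 + l - 17 Y$ ($x{\left(l,Y \right)} = \left(l + Y\right) - 18 \left(-10 + Y\right) = \left(Y + l\right) - \left(-180 + 18 Y\right) = 180 + l - 17 Y$)
$- x{\left(1095,G{\left(28 \right)} \right)} = - (180 + 1095 - 17 \sqrt{16 + 2 \cdot 28}) = - (180 + 1095 - 17 \sqrt{16 + 56}) = - (180 + 1095 - 17 \sqrt{72}) = - (180 + 1095 - 17 \cdot 6 \sqrt{2}) = - (180 + 1095 - 102 \sqrt{2}) = - (1275 - 102 \sqrt{2}) = -1275 + 102 \sqrt{2}$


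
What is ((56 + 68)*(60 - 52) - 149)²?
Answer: 710649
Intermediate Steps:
((56 + 68)*(60 - 52) - 149)² = (124*8 - 149)² = (992 - 149)² = 843² = 710649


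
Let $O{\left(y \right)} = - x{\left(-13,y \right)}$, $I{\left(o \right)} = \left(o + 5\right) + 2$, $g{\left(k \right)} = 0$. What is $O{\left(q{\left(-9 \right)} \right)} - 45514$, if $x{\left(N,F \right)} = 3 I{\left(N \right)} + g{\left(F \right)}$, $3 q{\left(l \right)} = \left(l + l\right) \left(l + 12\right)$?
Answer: $-45496$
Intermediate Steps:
$I{\left(o \right)} = 7 + o$ ($I{\left(o \right)} = \left(5 + o\right) + 2 = 7 + o$)
$q{\left(l \right)} = \frac{2 l \left(12 + l\right)}{3}$ ($q{\left(l \right)} = \frac{\left(l + l\right) \left(l + 12\right)}{3} = \frac{2 l \left(12 + l\right)}{3}$)
$x{\left(N,F \right)} = 21 + 3 N$ ($x{\left(N,F \right)} = 3 \left(7 + N\right) + 0 = \left(21 + 3 N\right) + 0 = 21 + 3 N$)
$O{\left(y \right)} = 18$ ($O{\left(y \right)} = - (21 + 3 \left(-13\right)) = - (21 - 39) = \left(-1\right) \left(-18\right) = 18$)
$O{\left(q{\left(-9 \right)} \right)} - 45514 = 18 - 45514 = -45496$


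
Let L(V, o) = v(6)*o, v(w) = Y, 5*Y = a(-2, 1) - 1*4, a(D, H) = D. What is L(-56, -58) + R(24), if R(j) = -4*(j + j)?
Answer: -612/5 ≈ -122.40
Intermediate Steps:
R(j) = -8*j
Y = -6/5 (Y = (-2 - 1*4)/5 = (-2 - 4)/5 = (1/5)*(-6) = -6/5 ≈ -1.2000)
v(w) = -6/5
L(V, o) = -6*o/5
L(-56, -58) + R(24) = -6/5*(-58) - 8*24 = 348/5 - 192 = -612/5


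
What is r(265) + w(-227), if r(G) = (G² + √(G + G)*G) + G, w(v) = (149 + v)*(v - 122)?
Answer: 97712 + 265*√530 ≈ 1.0381e+5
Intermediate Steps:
w(v) = (-122 + v)*(149 + v) (w(v) = (149 + v)*(-122 + v) = (-122 + v)*(149 + v))
r(G) = G + G² + √2*G^(3/2) (r(G) = (G² + √(2*G)*G) + G = (G² + (√2*√G)*G) + G = (G² + √2*G^(3/2)) + G = G + G² + √2*G^(3/2))
r(265) + w(-227) = (265 + 265² + √2*265^(3/2)) + (-18178 + (-227)² + 27*(-227)) = (265 + 70225 + √2*(265*√265)) + (-18178 + 51529 - 6129) = (265 + 70225 + 265*√530) + 27222 = (70490 + 265*√530) + 27222 = 97712 + 265*√530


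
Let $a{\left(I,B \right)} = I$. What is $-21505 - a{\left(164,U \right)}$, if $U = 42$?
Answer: $-21669$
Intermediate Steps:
$-21505 - a{\left(164,U \right)} = -21505 - 164 = -21669$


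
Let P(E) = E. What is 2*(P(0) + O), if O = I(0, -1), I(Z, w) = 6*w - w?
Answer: -10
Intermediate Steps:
I(Z, w) = 5*w
O = -5 (O = 5*(-1) = -5)
2*(P(0) + O) = 2*(0 - 5) = 2*(-5) = -10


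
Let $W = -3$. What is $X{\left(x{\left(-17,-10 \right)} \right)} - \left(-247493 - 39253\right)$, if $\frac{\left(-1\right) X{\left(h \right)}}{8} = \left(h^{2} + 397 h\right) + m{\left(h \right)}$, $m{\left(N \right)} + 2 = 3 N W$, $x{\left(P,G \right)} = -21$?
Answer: $348418$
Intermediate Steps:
$m{\left(N \right)} = -2 - 9 N$ ($m{\left(N \right)} = -2 + 3 N \left(-3\right) = -2 - 9 N$)
$X{\left(h \right)} = 16 - 3104 h - 8 h^{2}$ ($X{\left(h \right)} = - 8 \left(\left(h^{2} + 397 h\right) - \left(2 + 9 h\right)\right) = - 8 \left(-2 + h^{2} + 388 h\right) = 16 - 3104 h - 8 h^{2}$)
$X{\left(x{\left(-17,-10 \right)} \right)} - \left(-247493 - 39253\right) = \left(16 - -65184 - 8 \left(-21\right)^{2}\right) - \left(-247493 - 39253\right) = \left(16 + 65184 - 3528\right) - \left(-247493 - 39253\right) = \left(16 + 65184 - 3528\right) - -286746 = 61672 + 286746 = 348418$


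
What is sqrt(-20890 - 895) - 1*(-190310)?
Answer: 190310 + I*sqrt(21785) ≈ 1.9031e+5 + 147.6*I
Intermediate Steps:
sqrt(-20890 - 895) - 1*(-190310) = sqrt(-21785) + 190310 = I*sqrt(21785) + 190310 = 190310 + I*sqrt(21785)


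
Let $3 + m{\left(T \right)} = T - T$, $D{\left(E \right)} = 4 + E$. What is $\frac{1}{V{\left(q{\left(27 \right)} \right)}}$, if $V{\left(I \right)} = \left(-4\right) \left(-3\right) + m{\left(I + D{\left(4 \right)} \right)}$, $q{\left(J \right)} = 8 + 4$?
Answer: $\frac{1}{9} \approx 0.11111$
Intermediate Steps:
$q{\left(J \right)} = 12$
$m{\left(T \right)} = -3$ ($m{\left(T \right)} = -3 + \left(T - T\right) = -3 + 0 = -3$)
$V{\left(I \right)} = 9$ ($V{\left(I \right)} = \left(-4\right) \left(-3\right) - 3 = 12 - 3 = 9$)
$\frac{1}{V{\left(q{\left(27 \right)} \right)}} = \frac{1}{9}$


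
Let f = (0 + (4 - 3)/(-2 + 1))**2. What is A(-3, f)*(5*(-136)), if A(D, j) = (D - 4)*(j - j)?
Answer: 0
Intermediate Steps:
f = 1 (f = (0 + 1/(-1))**2 = (0 + 1*(-1))**2 = (0 - 1)**2 = (-1)**2 = 1)
A(D, j) = 0 (A(D, j) = (-4 + D)*0 = 0)
A(-3, f)*(5*(-136)) = 0*(5*(-136)) = 0*(-680) = 0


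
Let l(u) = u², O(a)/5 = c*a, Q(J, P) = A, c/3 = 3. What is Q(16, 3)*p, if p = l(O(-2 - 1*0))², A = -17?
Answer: -1115370000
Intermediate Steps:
c = 9 (c = 3*3 = 9)
Q(J, P) = -17
O(a) = 45*a (O(a) = 5*(9*a) = 45*a)
p = 65610000 (p = ((45*(-2 - 1*0))²)² = ((45*(-2 + 0))²)² = ((45*(-2))²)² = ((-90)²)² = 8100² = 65610000)
Q(16, 3)*p = -17*65610000 = -1115370000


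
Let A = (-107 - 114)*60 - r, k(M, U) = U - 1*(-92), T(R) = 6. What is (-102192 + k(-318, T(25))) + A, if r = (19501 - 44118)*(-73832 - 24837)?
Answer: -2429050127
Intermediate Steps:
k(M, U) = 92 + U (k(M, U) = U + 92 = 92 + U)
r = 2428934773 (r = -24617*(-98669) = 2428934773)
A = -2428948033 (A = (-107 - 114)*60 - 1*2428934773 = -221*60 - 2428934773 = -13260 - 2428934773 = -2428948033)
(-102192 + k(-318, T(25))) + A = (-102192 + (92 + 6)) - 2428948033 = (-102192 + 98) - 2428948033 = -102094 - 2428948033 = -2429050127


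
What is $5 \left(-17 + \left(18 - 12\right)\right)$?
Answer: $-55$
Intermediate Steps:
$5 \left(-17 + \left(18 - 12\right)\right) = 5 \left(-17 + 6\right) = 5 \left(-11\right) = -55$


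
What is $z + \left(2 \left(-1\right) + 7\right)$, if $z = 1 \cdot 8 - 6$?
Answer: $7$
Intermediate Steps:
$z = 2$ ($z = 8 - 6 = 2$)
$z + \left(2 \left(-1\right) + 7\right) = 2 + \left(2 \left(-1\right) + 7\right) = 2 + \left(-2 + 7\right) = 2 + 5 = 7$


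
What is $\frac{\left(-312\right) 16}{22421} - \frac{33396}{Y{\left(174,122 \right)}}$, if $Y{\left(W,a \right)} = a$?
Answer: $- \frac{374690370}{1367681} \approx -273.96$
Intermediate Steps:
$\frac{\left(-312\right) 16}{22421} - \frac{33396}{Y{\left(174,122 \right)}} = \frac{\left(-312\right) 16}{22421} - \frac{33396}{122} = \left(-4992\right) \frac{1}{22421} - \frac{16698}{61} = - \frac{4992}{22421} - \frac{16698}{61} = - \frac{374690370}{1367681}$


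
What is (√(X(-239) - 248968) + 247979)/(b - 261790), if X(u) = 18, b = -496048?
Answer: -247979/757838 - 5*I*√9958/757838 ≈ -0.32722 - 0.00065838*I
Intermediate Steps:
(√(X(-239) - 248968) + 247979)/(b - 261790) = (√(18 - 248968) + 247979)/(-496048 - 261790) = (√(-248950) + 247979)/(-757838) = (5*I*√9958 + 247979)*(-1/757838) = (247979 + 5*I*√9958)*(-1/757838) = -247979/757838 - 5*I*√9958/757838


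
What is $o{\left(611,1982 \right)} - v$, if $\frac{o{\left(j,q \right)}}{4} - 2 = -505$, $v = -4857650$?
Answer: $4855638$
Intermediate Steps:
$o{\left(j,q \right)} = -2012$ ($o{\left(j,q \right)} = 8 + 4 \left(-505\right) = 8 - 2020 = -2012$)
$o{\left(611,1982 \right)} - v = -2012 - -4857650 = -2012 + 4857650 = 4855638$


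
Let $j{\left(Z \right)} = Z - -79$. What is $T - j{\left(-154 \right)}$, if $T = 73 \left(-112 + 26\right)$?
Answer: $-6203$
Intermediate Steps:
$j{\left(Z \right)} = 79 + Z$ ($j{\left(Z \right)} = Z + 79 = 79 + Z$)
$T = -6278$ ($T = 73 \left(-86\right) = -6278$)
$T - j{\left(-154 \right)} = -6278 - \left(79 - 154\right) = -6278 - -75 = -6278 + 75 = -6203$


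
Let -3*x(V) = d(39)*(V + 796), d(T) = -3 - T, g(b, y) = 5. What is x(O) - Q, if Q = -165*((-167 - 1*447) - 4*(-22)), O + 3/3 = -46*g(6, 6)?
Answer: -78880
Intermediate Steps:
O = -231 (O = -1 - 46*5 = -1 - 230 = -231)
x(V) = 11144 + 14*V (x(V) = -(-3 - 1*39)*(V + 796)/3 = -(-3 - 39)*(796 + V)/3 = -(-14)*(796 + V) = -(-33432 - 42*V)/3 = 11144 + 14*V)
Q = 86790 (Q = -165*((-167 - 447) + 88) = -165*(-614 + 88) = -165*(-526) = 86790)
x(O) - Q = (11144 + 14*(-231)) - 1*86790 = (11144 - 3234) - 86790 = 7910 - 86790 = -78880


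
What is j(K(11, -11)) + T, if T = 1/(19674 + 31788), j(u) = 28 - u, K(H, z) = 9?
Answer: 977779/51462 ≈ 19.000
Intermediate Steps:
T = 1/51462 ≈ 1.9432e-5
j(K(11, -11)) + T = (28 - 1*9) + 1/51462 = (28 - 9) + 1/51462 = 19 + 1/51462 = 977779/51462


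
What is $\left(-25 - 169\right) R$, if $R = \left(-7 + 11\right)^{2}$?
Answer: $-3104$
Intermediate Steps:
$R = 16$ ($R = 4^{2} = 16$)
$\left(-25 - 169\right) R = \left(-25 - 169\right) 16 = \left(-194\right) 16 = -3104$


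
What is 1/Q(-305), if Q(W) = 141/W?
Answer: -305/141 ≈ -2.1631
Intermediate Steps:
1/Q(-305) = 1/(141/(-305)) = 1/(141*(-1/305)) = 1/(-141/305) = -305/141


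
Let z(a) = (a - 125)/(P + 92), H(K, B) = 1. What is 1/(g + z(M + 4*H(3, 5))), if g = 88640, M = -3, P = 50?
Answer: 71/6293378 ≈ 1.1282e-5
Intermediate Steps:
z(a) = -125/142 + a/142 (z(a) = (a - 125)/(50 + 92) = (-125 + a)/142 = (-125 + a)*(1/142) = -125/142 + a/142)
1/(g + z(M + 4*H(3, 5))) = 1/(88640 + (-125/142 + (-3 + 4*1)/142)) = 1/(88640 + (-125/142 + (-3 + 4)/142)) = 1/(88640 + (-125/142 + (1/142)*1)) = 1/(88640 + (-125/142 + 1/142)) = 1/(88640 - 62/71) = 1/(6293378/71) = 71/6293378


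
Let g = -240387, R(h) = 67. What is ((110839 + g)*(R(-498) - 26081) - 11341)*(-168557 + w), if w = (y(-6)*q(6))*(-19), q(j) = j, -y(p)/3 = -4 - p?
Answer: -565740459215963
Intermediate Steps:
y(p) = 12 + 3*p (y(p) = -3*(-4 - p) = 12 + 3*p)
w = 684 (w = ((12 + 3*(-6))*6)*(-19) = ((12 - 18)*6)*(-19) = -6*6*(-19) = -36*(-19) = 684)
((110839 + g)*(R(-498) - 26081) - 11341)*(-168557 + w) = ((110839 - 240387)*(67 - 26081) - 11341)*(-168557 + 684) = (-129548*(-26014) - 11341)*(-167873) = (3370061672 - 11341)*(-167873) = 3370050331*(-167873) = -565740459215963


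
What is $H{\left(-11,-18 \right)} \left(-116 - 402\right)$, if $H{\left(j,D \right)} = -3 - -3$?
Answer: $0$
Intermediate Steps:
$H{\left(j,D \right)} = 0$ ($H{\left(j,D \right)} = -3 + 3 = 0$)
$H{\left(-11,-18 \right)} \left(-116 - 402\right) = 0 \left(-116 - 402\right) = 0 \left(-518\right) = 0$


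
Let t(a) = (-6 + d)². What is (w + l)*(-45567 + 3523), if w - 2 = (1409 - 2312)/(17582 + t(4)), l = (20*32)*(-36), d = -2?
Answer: 2848687372974/2941 ≈ 9.6861e+8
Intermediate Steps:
t(a) = 64 (t(a) = (-6 - 2)² = (-8)² = 64)
l = -23040 (l = 640*(-36) = -23040)
w = 11463/5882 (w = 2 + (1409 - 2312)/(17582 + 64) = 2 - 903/17646 = 2 - 903*1/17646 = 2 - 301/5882 = 11463/5882 ≈ 1.9488)
(w + l)*(-45567 + 3523) = (11463/5882 - 23040)*(-45567 + 3523) = -135509817/5882*(-42044) = 2848687372974/2941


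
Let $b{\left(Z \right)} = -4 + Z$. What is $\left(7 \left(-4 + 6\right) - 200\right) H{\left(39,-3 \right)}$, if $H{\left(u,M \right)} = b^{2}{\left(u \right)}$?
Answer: $-227850$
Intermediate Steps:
$H{\left(u,M \right)} = \left(-4 + u\right)^{2}$
$\left(7 \left(-4 + 6\right) - 200\right) H{\left(39,-3 \right)} = \left(7 \left(-4 + 6\right) - 200\right) \left(-4 + 39\right)^{2} = \left(7 \cdot 2 - 200\right) 35^{2} = \left(14 - 200\right) 1225 = \left(-186\right) 1225 = -227850$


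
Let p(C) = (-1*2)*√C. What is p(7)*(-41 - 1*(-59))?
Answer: -36*√7 ≈ -95.247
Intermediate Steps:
p(C) = -2*√C
p(7)*(-41 - 1*(-59)) = (-2*√7)*(-41 - 1*(-59)) = (-2*√7)*(-41 + 59) = -2*√7*18 = -36*√7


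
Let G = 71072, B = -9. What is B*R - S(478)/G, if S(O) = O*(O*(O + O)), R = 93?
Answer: -17369873/4442 ≈ -3910.4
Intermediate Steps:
S(O) = 2*O³ (S(O) = O*(O*(2*O)) = O*(2*O²) = 2*O³)
B*R - S(478)/G = -9*93 - 2*478³/71072 = -837 - 2*109215352/71072 = -837 - 218430704/71072 = -837 - 1*13651919/4442 = -837 - 13651919/4442 = -17369873/4442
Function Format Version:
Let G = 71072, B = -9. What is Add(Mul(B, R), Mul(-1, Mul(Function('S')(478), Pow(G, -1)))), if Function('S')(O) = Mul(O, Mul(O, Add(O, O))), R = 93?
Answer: Rational(-17369873, 4442) ≈ -3910.4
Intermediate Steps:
Function('S')(O) = Mul(2, Pow(O, 3)) (Function('S')(O) = Mul(O, Mul(O, Mul(2, O))) = Mul(O, Mul(2, Pow(O, 2))) = Mul(2, Pow(O, 3)))
Add(Mul(B, R), Mul(-1, Mul(Function('S')(478), Pow(G, -1)))) = Add(Mul(-9, 93), Mul(-1, Mul(Mul(2, Pow(478, 3)), Pow(71072, -1)))) = Add(-837, Mul(-1, Mul(Mul(2, 109215352), Rational(1, 71072)))) = Add(-837, Mul(-1, Mul(218430704, Rational(1, 71072)))) = Add(-837, Mul(-1, Rational(13651919, 4442))) = Add(-837, Rational(-13651919, 4442)) = Rational(-17369873, 4442)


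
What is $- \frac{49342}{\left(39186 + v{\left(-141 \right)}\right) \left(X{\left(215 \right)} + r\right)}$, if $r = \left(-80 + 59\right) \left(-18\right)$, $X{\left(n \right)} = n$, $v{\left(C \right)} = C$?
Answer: $- \frac{49342}{23153685} \approx -0.0021311$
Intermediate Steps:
$r = 378$ ($r = \left(-21\right) \left(-18\right) = 378$)
$- \frac{49342}{\left(39186 + v{\left(-141 \right)}\right) \left(X{\left(215 \right)} + r\right)} = - \frac{49342}{\left(39186 - 141\right) \left(215 + 378\right)} = - \frac{49342}{39045 \cdot 593} = - \frac{49342}{23153685}$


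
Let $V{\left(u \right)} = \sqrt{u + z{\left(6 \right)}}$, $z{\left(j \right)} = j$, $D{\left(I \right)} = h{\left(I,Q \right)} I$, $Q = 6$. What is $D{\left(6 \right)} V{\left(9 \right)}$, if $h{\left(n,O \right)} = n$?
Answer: $36 \sqrt{15} \approx 139.43$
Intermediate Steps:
$D{\left(I \right)} = I^{2}$ ($D{\left(I \right)} = I I = I^{2}$)
$V{\left(u \right)} = \sqrt{6 + u}$ ($V{\left(u \right)} = \sqrt{u + 6} = \sqrt{6 + u}$)
$D{\left(6 \right)} V{\left(9 \right)} = 6^{2} \sqrt{6 + 9} = 36 \sqrt{15}$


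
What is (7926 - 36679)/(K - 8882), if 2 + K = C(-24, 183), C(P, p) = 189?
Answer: 28753/8695 ≈ 3.3068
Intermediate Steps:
K = 187 (K = -2 + 189 = 187)
(7926 - 36679)/(K - 8882) = (7926 - 36679)/(187 - 8882) = -28753/(-8695) = -28753*(-1/8695) = 28753/8695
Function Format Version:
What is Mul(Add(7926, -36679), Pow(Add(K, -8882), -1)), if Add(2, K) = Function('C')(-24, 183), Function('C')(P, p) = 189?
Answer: Rational(28753, 8695) ≈ 3.3068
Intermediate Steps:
K = 187 (K = Add(-2, 189) = 187)
Mul(Add(7926, -36679), Pow(Add(K, -8882), -1)) = Mul(Add(7926, -36679), Pow(Add(187, -8882), -1)) = Mul(-28753, Pow(-8695, -1)) = Mul(-28753, Rational(-1, 8695)) = Rational(28753, 8695)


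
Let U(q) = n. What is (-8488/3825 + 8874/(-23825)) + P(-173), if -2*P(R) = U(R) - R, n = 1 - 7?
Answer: -627646147/7290450 ≈ -86.092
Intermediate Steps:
n = -6
U(q) = -6
P(R) = 3 + R/2 (P(R) = -(-6 - R)/2 = 3 + R/2)
(-8488/3825 + 8874/(-23825)) + P(-173) = (-8488/3825 + 8874/(-23825)) + (3 + (1/2)*(-173)) = (-8488*1/3825 + 8874*(-1/23825)) + (3 - 173/2) = (-8488/3825 - 8874/23825) - 167/2 = -9446786/3645225 - 167/2 = -627646147/7290450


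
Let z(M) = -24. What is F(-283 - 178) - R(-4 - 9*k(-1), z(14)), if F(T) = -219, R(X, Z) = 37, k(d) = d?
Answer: -256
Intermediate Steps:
F(-283 - 178) - R(-4 - 9*k(-1), z(14)) = -219 - 1*37 = -219 - 37 = -256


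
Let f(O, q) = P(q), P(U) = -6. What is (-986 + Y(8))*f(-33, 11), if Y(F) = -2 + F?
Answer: 5880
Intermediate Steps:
f(O, q) = -6
(-986 + Y(8))*f(-33, 11) = (-986 + (-2 + 8))*(-6) = (-986 + 6)*(-6) = -980*(-6) = 5880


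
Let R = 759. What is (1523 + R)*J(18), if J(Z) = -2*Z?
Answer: -82152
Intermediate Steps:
(1523 + R)*J(18) = (1523 + 759)*(-2*18) = 2282*(-36) = -82152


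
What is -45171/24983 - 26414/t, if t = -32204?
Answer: -683981/692386 ≈ -0.98786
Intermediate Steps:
-45171/24983 - 26414/t = -45171/24983 - 26414/(-32204) = -45171*1/24983 - 26414*(-1/32204) = -6453/3569 + 13207/16102 = -683981/692386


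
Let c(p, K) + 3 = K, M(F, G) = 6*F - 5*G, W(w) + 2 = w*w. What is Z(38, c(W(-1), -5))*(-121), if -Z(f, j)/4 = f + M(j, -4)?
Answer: 4840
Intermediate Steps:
W(w) = -2 + w**2 (W(w) = -2 + w*w = -2 + w**2)
M(F, G) = -5*G + 6*F
c(p, K) = -3 + K
Z(f, j) = -80 - 24*j - 4*f (Z(f, j) = -4*(f + (-5*(-4) + 6*j)) = -4*(f + (20 + 6*j)) = -4*(20 + f + 6*j) = -80 - 24*j - 4*f)
Z(38, c(W(-1), -5))*(-121) = (-80 - 24*(-3 - 5) - 4*38)*(-121) = (-80 - 24*(-8) - 152)*(-121) = (-80 + 192 - 152)*(-121) = -40*(-121) = 4840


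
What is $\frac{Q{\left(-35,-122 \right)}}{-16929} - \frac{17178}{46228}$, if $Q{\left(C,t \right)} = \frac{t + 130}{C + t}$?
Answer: $- \frac{3261159215}{8776230606} \approx -0.37159$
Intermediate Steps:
$Q{\left(C,t \right)} = \frac{130 + t}{C + t}$
$\frac{Q{\left(-35,-122 \right)}}{-16929} - \frac{17178}{46228} = \frac{\frac{1}{-35 - 122} \left(130 - 122\right)}{-16929} - \frac{17178}{46228} = \frac{1}{-157} \cdot 8 \left(- \frac{1}{16929}\right) - \frac{1227}{3302} = \left(- \frac{1}{157}\right) 8 \left(- \frac{1}{16929}\right) - \frac{1227}{3302} = \left(- \frac{8}{157}\right) \left(- \frac{1}{16929}\right) - \frac{1227}{3302} = \frac{8}{2657853} - \frac{1227}{3302} = - \frac{3261159215}{8776230606}$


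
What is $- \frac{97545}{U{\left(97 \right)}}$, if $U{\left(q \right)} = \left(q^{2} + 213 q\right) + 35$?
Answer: $- \frac{6503}{2007} \approx -3.2402$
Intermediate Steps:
$U{\left(q \right)} = 35 + q^{2} + 213 q$
$- \frac{97545}{U{\left(97 \right)}} = - \frac{97545}{35 + 97^{2} + 213 \cdot 97} = - \frac{97545}{35 + 9409 + 20661} = - \frac{97545}{30105} = \left(-97545\right) \frac{1}{30105} = - \frac{6503}{2007}$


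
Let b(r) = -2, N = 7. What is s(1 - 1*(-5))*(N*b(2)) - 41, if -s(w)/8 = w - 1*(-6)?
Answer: 1303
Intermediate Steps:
s(w) = -48 - 8*w (s(w) = -8*(w - 1*(-6)) = -8*(w + 6) = -8*(6 + w) = -48 - 8*w)
s(1 - 1*(-5))*(N*b(2)) - 41 = (-48 - 8*(1 - 1*(-5)))*(7*(-2)) - 41 = (-48 - 8*(1 + 5))*(-14) - 41 = (-48 - 8*6)*(-14) - 41 = (-48 - 48)*(-14) - 41 = -96*(-14) - 41 = 1344 - 41 = 1303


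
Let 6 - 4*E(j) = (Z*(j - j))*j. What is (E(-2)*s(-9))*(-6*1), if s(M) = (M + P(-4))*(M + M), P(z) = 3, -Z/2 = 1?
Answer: -972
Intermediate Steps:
Z = -2 (Z = -2*1 = -2)
s(M) = 2*M*(3 + M) (s(M) = (M + 3)*(M + M) = (3 + M)*(2*M) = 2*M*(3 + M))
E(j) = 3/2 (E(j) = 3/2 - (-2*(j - j))*j/4 = 3/2 - (-2*0)*j/4 = 3/2 - 0*j = 3/2 - ¼*0 = 3/2 + 0 = 3/2)
(E(-2)*s(-9))*(-6*1) = (3*(2*(-9)*(3 - 9))/2)*(-6*1) = (3*(2*(-9)*(-6))/2)*(-6) = ((3/2)*108)*(-6) = 162*(-6) = -972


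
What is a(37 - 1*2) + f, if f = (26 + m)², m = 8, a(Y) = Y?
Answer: 1191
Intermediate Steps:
f = 1156 (f = (26 + 8)² = 34² = 1156)
a(37 - 1*2) + f = (37 - 1*2) + 1156 = (37 - 2) + 1156 = 35 + 1156 = 1191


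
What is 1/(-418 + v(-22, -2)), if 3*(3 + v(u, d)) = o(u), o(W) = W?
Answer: -3/1285 ≈ -0.0023346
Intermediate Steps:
v(u, d) = -3 + u/3
1/(-418 + v(-22, -2)) = 1/(-418 + (-3 + (⅓)*(-22))) = 1/(-418 + (-3 - 22/3)) = 1/(-418 - 31/3) = 1/(-1285/3) = -3/1285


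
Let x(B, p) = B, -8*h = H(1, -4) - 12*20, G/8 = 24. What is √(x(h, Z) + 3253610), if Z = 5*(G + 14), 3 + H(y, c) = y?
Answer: √13014561/2 ≈ 1803.8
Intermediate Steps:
G = 192 (G = 8*24 = 192)
H(y, c) = -3 + y
Z = 1030 (Z = 5*(192 + 14) = 5*206 = 1030)
h = 121/4 (h = -((-3 + 1) - 12*20)/8 = -(-2 - 240)/8 = -⅛*(-242) = 121/4 ≈ 30.250)
√(x(h, Z) + 3253610) = √(121/4 + 3253610) = √(13014561/4) = √13014561/2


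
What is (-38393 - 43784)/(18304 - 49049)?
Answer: 82177/30745 ≈ 2.6729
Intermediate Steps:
(-38393 - 43784)/(18304 - 49049) = -82177/(-30745) = -82177*(-1/30745) = 82177/30745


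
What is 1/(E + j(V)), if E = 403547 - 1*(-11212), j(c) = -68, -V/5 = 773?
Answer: 1/414691 ≈ 2.4114e-6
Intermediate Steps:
V = -3865 (V = -5*773 = -3865)
E = 414759 (E = 403547 + 11212 = 414759)
1/(E + j(V)) = 1/(414759 - 68) = 1/414691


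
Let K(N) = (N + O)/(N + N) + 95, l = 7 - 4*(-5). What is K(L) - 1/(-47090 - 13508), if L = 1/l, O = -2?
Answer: 2075482/30299 ≈ 68.500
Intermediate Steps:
l = 27 (l = 7 + 20 = 27)
L = 1/27 ≈ 0.037037
K(N) = 95 + (-2 + N)/(2*N) (K(N) = (N - 2)/(N + N) + 95 = (-2 + N)/((2*N)) + 95 = (-2 + N)*(1/(2*N)) + 95 = (-2 + N)/(2*N) + 95 = 95 + (-2 + N)/(2*N))
K(L) - 1/(-47090 - 13508) = (191/2 - 1/1/27) - 1/(-47090 - 13508) = (191/2 - 1*27) - 1/(-60598) = (191/2 - 27) - 1*(-1/60598) = 137/2 + 1/60598 = 2075482/30299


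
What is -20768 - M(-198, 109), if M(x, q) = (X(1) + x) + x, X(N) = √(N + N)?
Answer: -20372 - √2 ≈ -20373.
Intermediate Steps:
X(N) = √2*√N (X(N) = √(2*N) = √2*√N)
M(x, q) = √2 + 2*x (M(x, q) = (√2*√1 + x) + x = (√2*1 + x) + x = (√2 + x) + x = (x + √2) + x = √2 + 2*x)
-20768 - M(-198, 109) = -20768 - (√2 + 2*(-198)) = -20768 - (√2 - 396) = -20768 - (-396 + √2) = -20768 + (396 - √2) = -20372 - √2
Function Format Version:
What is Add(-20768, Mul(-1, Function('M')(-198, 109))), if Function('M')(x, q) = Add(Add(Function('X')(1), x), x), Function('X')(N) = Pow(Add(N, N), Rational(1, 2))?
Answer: Add(-20372, Mul(-1, Pow(2, Rational(1, 2)))) ≈ -20373.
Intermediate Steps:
Function('X')(N) = Mul(Pow(2, Rational(1, 2)), Pow(N, Rational(1, 2))) (Function('X')(N) = Pow(Mul(2, N), Rational(1, 2)) = Mul(Pow(2, Rational(1, 2)), Pow(N, Rational(1, 2))))
Function('M')(x, q) = Add(Pow(2, Rational(1, 2)), Mul(2, x)) (Function('M')(x, q) = Add(Add(Mul(Pow(2, Rational(1, 2)), Pow(1, Rational(1, 2))), x), x) = Add(Add(Mul(Pow(2, Rational(1, 2)), 1), x), x) = Add(Add(Pow(2, Rational(1, 2)), x), x) = Add(Add(x, Pow(2, Rational(1, 2))), x) = Add(Pow(2, Rational(1, 2)), Mul(2, x)))
Add(-20768, Mul(-1, Function('M')(-198, 109))) = Add(-20768, Mul(-1, Add(Pow(2, Rational(1, 2)), Mul(2, -198)))) = Add(-20768, Mul(-1, Add(Pow(2, Rational(1, 2)), -396))) = Add(-20768, Mul(-1, Add(-396, Pow(2, Rational(1, 2))))) = Add(-20768, Add(396, Mul(-1, Pow(2, Rational(1, 2))))) = Add(-20372, Mul(-1, Pow(2, Rational(1, 2))))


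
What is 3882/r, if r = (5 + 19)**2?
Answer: 647/96 ≈ 6.7396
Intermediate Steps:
r = 576 (r = 24**2 = 576)
3882/r = 3882/576 = 3882*(1/576) = 647/96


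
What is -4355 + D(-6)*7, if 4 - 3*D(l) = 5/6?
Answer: -78257/18 ≈ -4347.6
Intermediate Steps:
D(l) = 19/18 (D(l) = 4/3 - 5/(3*6) = 4/3 - ⅓*⅚ = 4/3 - 5/18 = 19/18)
-4355 + D(-6)*7 = -4355 + (19/18)*7 = -4355 + 133/18 = -78257/18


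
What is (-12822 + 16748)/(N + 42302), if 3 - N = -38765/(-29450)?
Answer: 23124140/249168697 ≈ 0.092805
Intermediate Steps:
N = 9917/5890 (N = 3 - (-38765)/(-29450) = 3 - (-38765)*(-1)/29450 = 3 - 1*7753/5890 = 3 - 7753/5890 = 9917/5890 ≈ 1.6837)
(-12822 + 16748)/(N + 42302) = (-12822 + 16748)/(9917/5890 + 42302) = 3926/(249168697/5890) = 3926*(5890/249168697) = 23124140/249168697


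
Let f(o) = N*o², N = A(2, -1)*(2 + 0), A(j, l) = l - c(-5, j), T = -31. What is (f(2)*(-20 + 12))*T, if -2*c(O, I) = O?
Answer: -6944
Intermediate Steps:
c(O, I) = -O/2
A(j, l) = -5/2 + l (A(j, l) = l - (-1)*(-5)/2 = l - 1*5/2 = l - 5/2 = -5/2 + l)
N = -7 (N = (-5/2 - 1)*(2 + 0) = -7/2*2 = -7)
f(o) = -7*o²
(f(2)*(-20 + 12))*T = ((-7*2²)*(-20 + 12))*(-31) = (-7*4*(-8))*(-31) = -28*(-8)*(-31) = 224*(-31) = -6944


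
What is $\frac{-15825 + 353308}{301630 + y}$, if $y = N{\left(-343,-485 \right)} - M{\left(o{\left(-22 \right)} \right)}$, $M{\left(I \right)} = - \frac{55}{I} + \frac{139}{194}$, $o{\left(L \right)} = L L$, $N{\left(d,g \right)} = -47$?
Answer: $\frac{1440377444}{1287153671} \approx 1.119$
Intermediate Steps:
$o{\left(L \right)} = L^{2}$
$M{\left(I \right)} = \frac{139}{194} - \frac{55}{I}$ ($M{\left(I \right)} = - \frac{55}{I} + 139 \cdot \frac{1}{194} = - \frac{55}{I} + \frac{139}{194} = \frac{139}{194} - \frac{55}{I}$)
$y = - \frac{203169}{4268}$ ($y = -47 - \left(\frac{139}{194} - \frac{55}{\left(-22\right)^{2}}\right) = -47 - \left(\frac{139}{194} - \frac{55}{484}\right) = -47 - \left(\frac{139}{194} - \frac{5}{44}\right) = -47 - \frac{2573}{4268} = - \frac{203169}{4268} \approx -47.603$)
$\frac{-15825 + 353308}{301630 + y} = \frac{-15825 + 353308}{301630 - \frac{203169}{4268}} = \frac{337483}{\frac{1287153671}{4268}} = 337483 \cdot \frac{4268}{1287153671} = \frac{1440377444}{1287153671}$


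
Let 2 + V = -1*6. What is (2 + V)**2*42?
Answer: 1512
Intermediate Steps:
V = -8 (V = -2 - 1*6 = -2 - 6 = -8)
(2 + V)**2*42 = (2 - 8)**2*42 = (-6)**2*42 = 36*42 = 1512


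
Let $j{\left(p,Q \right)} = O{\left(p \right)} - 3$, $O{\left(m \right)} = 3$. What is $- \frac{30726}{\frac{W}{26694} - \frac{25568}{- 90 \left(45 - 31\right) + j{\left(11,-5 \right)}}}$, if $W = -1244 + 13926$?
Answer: $- \frac{1594833030}{1077919} \approx -1479.5$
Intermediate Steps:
$W = 12682$
$j{\left(p,Q \right)} = 0$ ($j{\left(p,Q \right)} = 3 - 3 = 0$)
$- \frac{30726}{\frac{W}{26694} - \frac{25568}{- 90 \left(45 - 31\right) + j{\left(11,-5 \right)}}} = - \frac{30726}{\frac{12682}{26694} - \frac{25568}{- 90 \left(45 - 31\right) + 0}} = - \frac{30726}{12682 \cdot \frac{1}{26694} - \frac{25568}{- 90 \left(45 - 31\right) + 0}} = - \frac{30726}{\frac{6341}{13347} - \frac{25568}{\left(-90\right) 14 + 0}} = - \frac{30726}{\frac{6341}{13347} - \frac{25568}{-1260 + 0}} = - \frac{30726}{\frac{6341}{13347} - \frac{25568}{-1260}} = - \frac{30726}{\frac{6341}{13347} - - \frac{6392}{315}} = - \frac{30726}{\frac{6341}{13347} + \frac{6392}{315}} = - \frac{30726}{\frac{1077919}{51905}} = \left(-30726\right) \frac{51905}{1077919} = - \frac{1594833030}{1077919}$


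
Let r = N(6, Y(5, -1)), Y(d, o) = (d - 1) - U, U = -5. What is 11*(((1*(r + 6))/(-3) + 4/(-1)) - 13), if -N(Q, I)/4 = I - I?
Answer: -209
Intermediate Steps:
Y(d, o) = 4 + d (Y(d, o) = (d - 1) - 1*(-5) = (-1 + d) + 5 = 4 + d)
N(Q, I) = 0 (N(Q, I) = -4*(I - I) = -4*0 = 0)
r = 0
11*(((1*(r + 6))/(-3) + 4/(-1)) - 13) = 11*(((1*(0 + 6))/(-3) + 4/(-1)) - 13) = 11*(((1*6)*(-1/3) + 4*(-1)) - 13) = 11*((6*(-1/3) - 4) - 13) = 11*((-2 - 4) - 13) = 11*(-6 - 13) = 11*(-19) = -209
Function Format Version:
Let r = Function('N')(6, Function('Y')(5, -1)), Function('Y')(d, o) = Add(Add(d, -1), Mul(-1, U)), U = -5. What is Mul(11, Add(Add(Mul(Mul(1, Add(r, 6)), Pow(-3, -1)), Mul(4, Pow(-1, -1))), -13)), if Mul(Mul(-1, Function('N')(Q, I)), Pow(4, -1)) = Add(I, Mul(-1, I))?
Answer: -209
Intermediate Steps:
Function('Y')(d, o) = Add(4, d) (Function('Y')(d, o) = Add(Add(d, -1), Mul(-1, -5)) = Add(Add(-1, d), 5) = Add(4, d))
Function('N')(Q, I) = 0 (Function('N')(Q, I) = Mul(-4, Add(I, Mul(-1, I))) = Mul(-4, 0) = 0)
r = 0
Mul(11, Add(Add(Mul(Mul(1, Add(r, 6)), Pow(-3, -1)), Mul(4, Pow(-1, -1))), -13)) = Mul(11, Add(Add(Mul(Mul(1, Add(0, 6)), Pow(-3, -1)), Mul(4, Pow(-1, -1))), -13)) = Mul(11, Add(Add(Mul(Mul(1, 6), Rational(-1, 3)), Mul(4, -1)), -13)) = Mul(11, Add(Add(Mul(6, Rational(-1, 3)), -4), -13)) = Mul(11, Add(Add(-2, -4), -13)) = Mul(11, Add(-6, -13)) = Mul(11, -19) = -209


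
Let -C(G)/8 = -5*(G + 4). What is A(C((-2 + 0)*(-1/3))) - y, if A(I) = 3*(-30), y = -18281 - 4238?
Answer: 22429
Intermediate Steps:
C(G) = 160 + 40*G (C(G) = -(-40)*(G + 4) = -(-40)*(4 + G) = -8*(-20 - 5*G) = 160 + 40*G)
y = -22519
A(I) = -90
A(C((-2 + 0)*(-1/3))) - y = -90 - 1*(-22519) = -90 + 22519 = 22429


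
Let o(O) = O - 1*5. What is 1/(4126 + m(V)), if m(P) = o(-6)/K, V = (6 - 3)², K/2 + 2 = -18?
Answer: 40/165051 ≈ 0.00024235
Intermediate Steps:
K = -40 (K = -4 + 2*(-18) = -4 - 36 = -40)
o(O) = -5 + O (o(O) = O - 5 = -5 + O)
V = 9 (V = 3² = 9)
m(P) = 11/40 (m(P) = (-5 - 6)/(-40) = -11*(-1/40) = 11/40)
1/(4126 + m(V)) = 1/(4126 + 11/40) = 1/(165051/40) = 40/165051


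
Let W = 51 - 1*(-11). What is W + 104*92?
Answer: 9630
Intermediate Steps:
W = 62 (W = 51 + 11 = 62)
W + 104*92 = 62 + 104*92 = 62 + 9568 = 9630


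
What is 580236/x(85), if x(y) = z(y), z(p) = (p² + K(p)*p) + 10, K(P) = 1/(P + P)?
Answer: 1160472/14471 ≈ 80.193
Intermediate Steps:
K(P) = 1/(2*P)
z(p) = 21/2 + p² (z(p) = (p² + (1/(2*p))*p) + 10 = (p² + ½) + 10 = (½ + p²) + 10 = 21/2 + p²)
x(y) = 21/2 + y²
580236/x(85) = 580236/(21/2 + 85²) = 580236/(21/2 + 7225) = 580236/(14471/2) = 580236*(2/14471) = 1160472/14471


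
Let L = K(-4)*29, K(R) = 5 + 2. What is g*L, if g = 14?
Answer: 2842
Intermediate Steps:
K(R) = 7
L = 203 (L = 7*29 = 203)
g*L = 14*203 = 2842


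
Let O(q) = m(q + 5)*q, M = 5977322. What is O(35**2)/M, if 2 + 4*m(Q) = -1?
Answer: -3675/23909288 ≈ -0.00015371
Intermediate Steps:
m(Q) = -3/4 (m(Q) = -1/2 + (1/4)*(-1) = -1/2 - 1/4 = -3/4)
O(q) = -3*q/4
O(35**2)/M = -3/4*35**2/5977322 = -3/4*1225*(1/5977322) = -3675/4*1/5977322 = -3675/23909288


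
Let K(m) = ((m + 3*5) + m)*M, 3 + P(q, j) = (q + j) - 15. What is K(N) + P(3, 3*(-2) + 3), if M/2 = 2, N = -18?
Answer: -102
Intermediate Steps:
M = 4 (M = 2*2 = 4)
P(q, j) = -18 + j + q (P(q, j) = -3 + ((q + j) - 15) = -3 + ((j + q) - 15) = -3 + (-15 + j + q) = -18 + j + q)
K(m) = 60 + 8*m (K(m) = ((m + 3*5) + m)*4 = ((m + 15) + m)*4 = ((15 + m) + m)*4 = (15 + 2*m)*4 = 60 + 8*m)
K(N) + P(3, 3*(-2) + 3) = (60 + 8*(-18)) + (-18 + (3*(-2) + 3) + 3) = (60 - 144) + (-18 + (-6 + 3) + 3) = -84 + (-18 - 3 + 3) = -84 - 18 = -102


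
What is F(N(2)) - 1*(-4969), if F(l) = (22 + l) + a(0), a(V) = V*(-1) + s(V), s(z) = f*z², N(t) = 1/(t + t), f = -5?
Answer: 19965/4 ≈ 4991.3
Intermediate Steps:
N(t) = 1/(2*t)
s(z) = -5*z²
a(V) = -V - 5*V² (a(V) = V*(-1) - 5*V² = -V - 5*V²)
F(l) = 22 + l (F(l) = (22 + l) + 0*(-1 - 5*0) = (22 + l) + 0*(-1 + 0) = (22 + l) + 0*(-1) = (22 + l) + 0 = 22 + l)
F(N(2)) - 1*(-4969) = (22 + (½)/2) - 1*(-4969) = (22 + (½)*(½)) + 4969 = (22 + ¼) + 4969 = 89/4 + 4969 = 19965/4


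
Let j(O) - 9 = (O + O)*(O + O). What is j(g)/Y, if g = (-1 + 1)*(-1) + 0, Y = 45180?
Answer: 1/5020 ≈ 0.00019920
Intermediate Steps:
g = 0 (g = 0*(-1) + 0 = 0 + 0 = 0)
j(O) = 9 + 4*O² (j(O) = 9 + (O + O)*(O + O) = 9 + (2*O)*(2*O) = 9 + 4*O²)
j(g)/Y = (9 + 4*0²)/45180 = (9 + 4*0)*(1/45180) = (9 + 0)*(1/45180) = 9*(1/45180) = 1/5020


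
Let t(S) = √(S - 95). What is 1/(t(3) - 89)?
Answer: -89/8013 - 2*I*√23/8013 ≈ -0.011107 - 0.001197*I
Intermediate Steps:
t(S) = √(-95 + S)
1/(t(3) - 89) = 1/(√(-95 + 3) - 89) = 1/(√(-92) - 89) = 1/(2*I*√23 - 89) = 1/(-89 + 2*I*√23)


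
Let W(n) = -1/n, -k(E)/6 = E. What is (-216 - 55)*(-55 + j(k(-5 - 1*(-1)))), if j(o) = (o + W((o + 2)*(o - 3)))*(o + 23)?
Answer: -158754781/546 ≈ -2.9076e+5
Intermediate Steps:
k(E) = -6*E
j(o) = (23 + o)*(o - 1/((-3 + o)*(2 + o))) (j(o) = (o - 1/((o + 2)*(o - 3)))*(o + 23) = (o - 1/((2 + o)*(-3 + o)))*(23 + o) = (o - 1/((-3 + o)*(2 + o)))*(23 + o) = (23 + o)*(o - 1/((-3 + o)*(2 + o))))
(-216 - 55)*(-55 + j(k(-5 - 1*(-1)))) = (-216 - 55)*(-55 + (23 - 6*(-5 - 1*(-1)) + (-6*(-5 - 1*(-1)))*(23 - 6*(-5 - 1*(-1)))*(6 - 6*(-5 - 1*(-1)) - (-6*(-5 - 1*(-1)))²))/(6 - 6*(-5 - 1*(-1)) - (-6*(-5 - 1*(-1)))²)) = -271*(-55 + (23 - 6*(-5 + 1) + (-6*(-5 + 1))*(23 - 6*(-5 + 1))*(6 - 6*(-5 + 1) - (-6*(-5 + 1))²))/(6 - 6*(-5 + 1) - (-6*(-5 + 1))²)) = -271*(-55 + (23 - 6*(-4) + (-6*(-4))*(23 - 6*(-4))*(6 - 6*(-4) - (-6*(-4))²))/(6 - 6*(-4) - (-6*(-4))²)) = -271*(-55 + (23 + 24 + 24*(23 + 24)*(6 + 24 - 1*24²))/(6 + 24 - 1*24²)) = -271*(-55 + (23 + 24 + 24*47*(6 + 24 - 1*576))/(6 + 24 - 1*576)) = -271*(-55 + (23 + 24 + 24*47*(6 + 24 - 576))/(6 + 24 - 576)) = -271*(-55 + (23 + 24 + 24*47*(-546))/(-546)) = -271*(-55 - (23 + 24 - 615888)/546) = -271*(-55 - 1/546*(-615841)) = -271*(-55 + 615841/546) = -271*585811/546 = -158754781/546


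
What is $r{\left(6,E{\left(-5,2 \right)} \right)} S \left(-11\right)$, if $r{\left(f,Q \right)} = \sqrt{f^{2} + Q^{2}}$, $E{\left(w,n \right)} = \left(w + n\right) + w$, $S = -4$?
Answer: $440$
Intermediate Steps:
$E{\left(w,n \right)} = n + 2 w$ ($E{\left(w,n \right)} = \left(n + w\right) + w = n + 2 w$)
$r{\left(f,Q \right)} = \sqrt{Q^{2} + f^{2}}$
$r{\left(6,E{\left(-5,2 \right)} \right)} S \left(-11\right) = \sqrt{\left(2 + 2 \left(-5\right)\right)^{2} + 6^{2}} \left(-4\right) \left(-11\right) = \sqrt{\left(2 - 10\right)^{2} + 36} \left(-4\right) \left(-11\right) = \sqrt{\left(-8\right)^{2} + 36} \left(-4\right) \left(-11\right) = \sqrt{64 + 36} \left(-4\right) \left(-11\right) = \sqrt{100} \left(-4\right) \left(-11\right) = 10 \left(-4\right) \left(-11\right) = \left(-40\right) \left(-11\right) = 440$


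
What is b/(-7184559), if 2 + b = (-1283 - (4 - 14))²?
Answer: -1620527/7184559 ≈ -0.22556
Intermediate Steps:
b = 1620527 (b = -2 + (-1283 - (4 - 14))² = -2 + (-1283 - 1*(-10))² = -2 + (-1283 + 10)² = -2 + (-1273)² = -2 + 1620529 = 1620527)
b/(-7184559) = 1620527/(-7184559) = 1620527*(-1/7184559) = -1620527/7184559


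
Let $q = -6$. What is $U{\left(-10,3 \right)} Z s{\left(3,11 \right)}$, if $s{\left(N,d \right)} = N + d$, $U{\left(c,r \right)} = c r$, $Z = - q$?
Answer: $-2520$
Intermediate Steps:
$Z = 6$ ($Z = \left(-1\right) \left(-6\right) = 6$)
$U{\left(-10,3 \right)} Z s{\left(3,11 \right)} = \left(-10\right) 3 \cdot 6 \left(3 + 11\right) = \left(-30\right) 6 \cdot 14 = \left(-180\right) 14 = -2520$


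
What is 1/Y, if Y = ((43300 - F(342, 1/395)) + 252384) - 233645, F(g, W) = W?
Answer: 395/24505404 ≈ 1.6119e-5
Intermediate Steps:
Y = 24505404/395 (Y = ((43300 - 1/395) + 252384) - 233645 = (17103499/395 + 252384) - 233645 = 116795179/395 - 233645 = 24505404/395 ≈ 62039.)
1/Y = 1/(24505404/395) = 395/24505404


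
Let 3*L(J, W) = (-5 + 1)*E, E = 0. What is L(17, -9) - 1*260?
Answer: -260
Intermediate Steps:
L(J, W) = 0 (L(J, W) = ((-5 + 1)*0)/3 = (-4*0)/3 = (⅓)*0 = 0)
L(17, -9) - 1*260 = 0 - 1*260 = 0 - 260 = -260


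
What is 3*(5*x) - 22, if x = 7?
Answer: 83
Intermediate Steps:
3*(5*x) - 22 = 3*(5*7) - 22 = 3*35 - 22 = 105 - 22 = 83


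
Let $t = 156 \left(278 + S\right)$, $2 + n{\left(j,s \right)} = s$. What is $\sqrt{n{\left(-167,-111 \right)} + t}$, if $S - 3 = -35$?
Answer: $\sqrt{38263} \approx 195.61$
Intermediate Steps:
$S = -32$ ($S = 3 - 35 = -32$)
$n{\left(j,s \right)} = -2 + s$
$t = 38376$ ($t = 156 \left(278 - 32\right) = 156 \cdot 246 = 38376$)
$\sqrt{n{\left(-167,-111 \right)} + t} = \sqrt{\left(-2 - 111\right) + 38376} = \sqrt{-113 + 38376} = \sqrt{38263}$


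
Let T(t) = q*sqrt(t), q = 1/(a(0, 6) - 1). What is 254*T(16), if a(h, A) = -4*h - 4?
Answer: -1016/5 ≈ -203.20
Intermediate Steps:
a(h, A) = -4 - 4*h
q = -1/5 (q = 1/((-4 - 4*0) - 1) = 1/((-4 + 0) - 1) = 1/(-4 - 1) = 1/(-5) = -1/5 ≈ -0.20000)
T(t) = -sqrt(t)/5
254*T(16) = 254*(-sqrt(16)/5) = 254*(-1/5*4) = 254*(-4/5) = -1016/5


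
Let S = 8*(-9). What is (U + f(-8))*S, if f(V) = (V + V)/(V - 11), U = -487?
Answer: 665064/19 ≈ 35003.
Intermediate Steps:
S = -72
f(V) = 2*V/(-11 + V) (f(V) = (2*V)/(-11 + V) = 2*V/(-11 + V))
(U + f(-8))*S = (-487 + 2*(-8)/(-11 - 8))*(-72) = (-487 + 2*(-8)/(-19))*(-72) = (-487 + 2*(-8)*(-1/19))*(-72) = (-487 + 16/19)*(-72) = -9237/19*(-72) = 665064/19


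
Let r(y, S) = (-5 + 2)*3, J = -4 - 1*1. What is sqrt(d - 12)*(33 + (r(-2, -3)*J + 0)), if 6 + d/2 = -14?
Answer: 156*I*sqrt(13) ≈ 562.47*I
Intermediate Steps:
d = -40 (d = -12 + 2*(-14) = -12 - 28 = -40)
J = -5 (J = -4 - 1 = -5)
r(y, S) = -9 (r(y, S) = -3*3 = -9)
sqrt(d - 12)*(33 + (r(-2, -3)*J + 0)) = sqrt(-40 - 12)*(33 + (-9*(-5) + 0)) = sqrt(-52)*(33 + (45 + 0)) = (2*I*sqrt(13))*(33 + 45) = (2*I*sqrt(13))*78 = 156*I*sqrt(13)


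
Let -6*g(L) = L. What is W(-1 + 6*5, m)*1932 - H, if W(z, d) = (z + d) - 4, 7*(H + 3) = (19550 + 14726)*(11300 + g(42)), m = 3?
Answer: -386700175/7 ≈ -5.5243e+7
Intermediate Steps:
g(L) = -L/6
H = 387078847/7 (H = -3 + ((19550 + 14726)*(11300 - ⅙*42))/7 = -3 + (34276*(11300 - 7))/7 = -3 + (34276*11293)/7 = -3 + (⅐)*387078868 = -3 + 387078868/7 = 387078847/7 ≈ 5.5297e+7)
W(z, d) = -4 + d + z (W(z, d) = (d + z) - 4 = -4 + d + z)
W(-1 + 6*5, m)*1932 - H = (-4 + 3 + (-1 + 6*5))*1932 - 1*387078847/7 = (-4 + 3 + (-1 + 30))*1932 - 387078847/7 = (-4 + 3 + 29)*1932 - 387078847/7 = 28*1932 - 387078847/7 = 54096 - 387078847/7 = -386700175/7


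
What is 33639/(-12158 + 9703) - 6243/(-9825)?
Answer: -21011774/1608025 ≈ -13.067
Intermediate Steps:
33639/(-12158 + 9703) - 6243/(-9825) = 33639/(-2455) - 6243*(-1/9825) = 33639*(-1/2455) + 2081/3275 = -33639/2455 + 2081/3275 = -21011774/1608025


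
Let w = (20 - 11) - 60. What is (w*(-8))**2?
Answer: 166464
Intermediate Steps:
w = -51 (w = 9 - 60 = -51)
(w*(-8))**2 = (-51*(-8))**2 = 408**2 = 166464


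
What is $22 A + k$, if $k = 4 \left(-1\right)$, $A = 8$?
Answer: $172$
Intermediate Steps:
$k = -4$
$22 A + k = 22 \cdot 8 - 4 = 176 - 4 = 172$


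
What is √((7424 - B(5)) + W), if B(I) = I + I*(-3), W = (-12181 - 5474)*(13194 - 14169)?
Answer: 3*√1913451 ≈ 4149.8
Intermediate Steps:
W = 17213625 (W = -17655*(-975) = 17213625)
B(I) = -2*I (B(I) = I - 3*I = -2*I)
√((7424 - B(5)) + W) = √((7424 - (-2)*5) + 17213625) = √((7424 - 1*(-10)) + 17213625) = √((7424 + 10) + 17213625) = √(7434 + 17213625) = √17221059 = 3*√1913451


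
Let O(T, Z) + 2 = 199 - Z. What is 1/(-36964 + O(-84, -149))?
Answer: -1/36618 ≈ -2.7309e-5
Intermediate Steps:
O(T, Z) = 197 - Z (O(T, Z) = -2 + (199 - Z) = 197 - Z)
1/(-36964 + O(-84, -149)) = 1/(-36964 + (197 - 1*(-149))) = 1/(-36964 + (197 + 149)) = 1/(-36964 + 346) = 1/(-36618) = -1/36618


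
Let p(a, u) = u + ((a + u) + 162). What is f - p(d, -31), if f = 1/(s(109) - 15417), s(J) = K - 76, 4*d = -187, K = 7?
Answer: -1649261/30972 ≈ -53.250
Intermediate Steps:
d = -187/4 (d = (¼)*(-187) = -187/4 ≈ -46.750)
s(J) = -69 (s(J) = 7 - 76 = -69)
p(a, u) = 162 + a + 2*u (p(a, u) = u + (162 + a + u) = 162 + a + 2*u)
f = -1/15486 (f = 1/(-69 - 15417) = 1/(-15486) = -1/15486 ≈ -6.4574e-5)
f - p(d, -31) = -1/15486 - (162 - 187/4 + 2*(-31)) = -1/15486 - (162 - 187/4 - 62) = -1/15486 - 1*213/4 = -1/15486 - 213/4 = -1649261/30972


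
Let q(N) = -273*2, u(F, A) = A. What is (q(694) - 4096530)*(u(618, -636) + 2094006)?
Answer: -8576695986120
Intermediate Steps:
q(N) = -546
(q(694) - 4096530)*(u(618, -636) + 2094006) = (-546 - 4096530)*(-636 + 2094006) = -4097076*2093370 = -8576695986120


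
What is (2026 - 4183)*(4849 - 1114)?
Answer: -8056395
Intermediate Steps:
(2026 - 4183)*(4849 - 1114) = -2157*3735 = -8056395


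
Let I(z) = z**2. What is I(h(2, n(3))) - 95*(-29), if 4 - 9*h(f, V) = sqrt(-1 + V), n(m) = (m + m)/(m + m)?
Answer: 223171/81 ≈ 2755.2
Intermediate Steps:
n(m) = 1 (n(m) = (2*m)/((2*m)) = (2*m)*(1/(2*m)) = 1)
h(f, V) = 4/9 - sqrt(-1 + V)/9
I(h(2, n(3))) - 95*(-29) = (4/9 - sqrt(-1 + 1)/9)**2 - 95*(-29) = (4/9 - sqrt(0)/9)**2 + 2755 = (4/9 - 1/9*0)**2 + 2755 = (4/9 + 0)**2 + 2755 = (4/9)**2 + 2755 = 16/81 + 2755 = 223171/81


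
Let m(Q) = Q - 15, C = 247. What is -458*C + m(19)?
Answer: -113122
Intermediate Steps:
m(Q) = -15 + Q
-458*C + m(19) = -458*247 + (-15 + 19) = -113126 + 4 = -113122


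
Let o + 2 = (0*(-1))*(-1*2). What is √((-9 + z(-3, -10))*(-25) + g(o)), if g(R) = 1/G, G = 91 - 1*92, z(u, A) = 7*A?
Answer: √1974 ≈ 44.430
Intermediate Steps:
G = -1 (G = 91 - 92 = -1)
o = -2 (o = -2 + (0*(-1))*(-1*2) = -2 + 0*(-2) = -2 + 0 = -2)
g(R) = -1 (g(R) = 1/(-1) = -1)
√((-9 + z(-3, -10))*(-25) + g(o)) = √((-9 + 7*(-10))*(-25) - 1) = √((-9 - 70)*(-25) - 1) = √(-79*(-25) - 1) = √(1975 - 1) = √1974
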